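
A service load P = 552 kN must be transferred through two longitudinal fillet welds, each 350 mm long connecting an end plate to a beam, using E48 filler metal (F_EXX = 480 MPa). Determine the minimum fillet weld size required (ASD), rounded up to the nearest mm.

Total weld length L = 700 mm.
Required throat t_e = P × Ω / (0.6 F_EXX × L) = 552 × 2.0 / (0.6 × 480 × 700 × 10⁻³) = 5.476 mm.
Required leg w = t_e / 0.707 = 7.746 mm → use 8 mm.

w = 8 mm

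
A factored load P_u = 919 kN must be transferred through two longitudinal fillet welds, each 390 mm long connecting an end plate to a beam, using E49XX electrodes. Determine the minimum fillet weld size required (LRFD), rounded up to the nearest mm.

E49XX → F_EXX = 490 MPa.
Total weld length L = 780 mm.
Required throat t_e = P_u / (φ × 0.6 F_EXX × L) = 919 / (0.75 × 0.6 × 490 × 780 × 10⁻³) = 5.343 mm.
Required leg w = t_e / 0.707 = 7.558 mm → use 8 mm.

w = 8 mm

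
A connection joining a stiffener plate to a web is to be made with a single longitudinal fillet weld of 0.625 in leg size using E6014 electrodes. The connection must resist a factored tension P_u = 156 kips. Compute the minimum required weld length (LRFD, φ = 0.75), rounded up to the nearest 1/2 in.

E60XX → F_EXX = 60 ksi.
Throat t_e = 0.707 × 0.625 = 0.4419 in.
φr_n = 0.75 × 0.6 × 60 × 0.4419 = 11.93 kips/in.
L_req = P_u / φr_n = 156 / 11.93 = 13.08 in total.
Round up → use L = 13.5 in.

L = 13.5 in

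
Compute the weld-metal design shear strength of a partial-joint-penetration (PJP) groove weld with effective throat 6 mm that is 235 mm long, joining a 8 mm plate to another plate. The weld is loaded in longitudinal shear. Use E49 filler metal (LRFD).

φR_n ≈ 311 kN

E49XX → F_EXX = 490 MPa.
Effective throat (given) t_e = 6 mm.
A_we = 6 × 235 = 1410 mm².
F_nw = 0.6 F_EXX = 294 MPa.
φR_n = 0.75 × 294 × 1410 × 10⁻³ = 310.9 kN.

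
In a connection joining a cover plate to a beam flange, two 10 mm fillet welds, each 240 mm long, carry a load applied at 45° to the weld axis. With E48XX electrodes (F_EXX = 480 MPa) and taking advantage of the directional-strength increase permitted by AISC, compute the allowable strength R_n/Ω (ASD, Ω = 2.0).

t_e = 0.707 × 10 = 7.07 mm; A_we = 7.07 × 480 = 3394 mm².
Directional factor: 1.0 + 0.5 sin^1.5(45°) = 1.297.
F_nw = 0.6 × 480 × 1.297 = 373.6 MPa.
R_n/Ω = (373.6 × 3394) / 2.0 × 10⁻³ = 634 kN.

R_n/Ω ≈ 634 kN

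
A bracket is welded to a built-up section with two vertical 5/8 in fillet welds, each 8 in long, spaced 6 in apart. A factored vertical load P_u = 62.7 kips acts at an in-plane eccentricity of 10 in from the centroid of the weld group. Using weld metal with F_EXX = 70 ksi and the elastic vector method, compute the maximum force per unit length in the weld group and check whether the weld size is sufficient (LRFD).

Total weld length L_w = 16 in. Treat welds as unit-width lines.
Polar moment about centroid: J = 2[d³/12 + d(b/2)²] = 2[8³/12 + 8×3²] = 229.3 in³.
Direct shear f_v = P/L_w = 62.7 / 16 = 3.919 kip/in (vertical).
Torsion M = P·e = 62.7 × 10 = 627 kip·in.
Critical point at (x, y) = (3, 4) from centroid. f_tx = M·y/J = 10.94 kip/in; f_ty = M·x/J = 8.202 kip/in.
Resultant f_max = √[f_tx² + (f_v + f_ty)²] = √[10.94² + (3.919 + 8.202)²] = 16.33 kip/in.
Capacity per unit length: φr_n = 0.75 × 0.6 × 70 × (0.707 × 0.625) = 13.92 kip/in.
16.33 > 13.92 → NOT adequate.

f_max ≈ 16.3 kip/in; NOT adequate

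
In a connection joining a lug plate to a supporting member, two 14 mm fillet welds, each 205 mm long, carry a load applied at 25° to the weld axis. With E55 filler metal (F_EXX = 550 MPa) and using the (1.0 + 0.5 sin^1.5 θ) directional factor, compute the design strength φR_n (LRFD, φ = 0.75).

t_e = 0.707 × 14 = 9.898 mm; A_we = 9.898 × 410 = 4058 mm².
Directional factor: 1.0 + 0.5 sin^1.5(25°) = 1.137.
F_nw = 0.6 × 550 × 1.137 = 375.3 MPa.
φR_n = 0.75 × 375.3 × 4058 × 10⁻³ = 1142 kN.

φR_n ≈ 1140 kN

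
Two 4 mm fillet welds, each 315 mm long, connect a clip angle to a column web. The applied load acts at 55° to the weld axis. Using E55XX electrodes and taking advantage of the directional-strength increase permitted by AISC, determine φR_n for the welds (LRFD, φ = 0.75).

φR_n ≈ 604 kN

E55XX → F_EXX = 550 MPa.
t_e = 0.707 × 4 = 2.828 mm; A_we = 2.828 × 630 = 1782 mm².
Directional factor: 1.0 + 0.5 sin^1.5(55°) = 1.371.
F_nw = 0.6 × 550 × 1.371 = 452.3 MPa.
φR_n = 0.75 × 452.3 × 1782 × 10⁻³ = 604.4 kN.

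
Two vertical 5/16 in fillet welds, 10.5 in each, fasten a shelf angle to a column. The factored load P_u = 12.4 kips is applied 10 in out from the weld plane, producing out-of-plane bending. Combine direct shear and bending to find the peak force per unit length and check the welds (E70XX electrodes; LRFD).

E70XX → F_EXX = 70 ksi.
L_w = 2 × 10.5 = 21 in; section modulus (unit throat) S = 2 × L²/6 = 36.75 in².
Direct shear f_v = P/L_w = 12.4/21 = 0.5905 kip/in.
Moment M = P × e = 12.4 × 10 = 124 kip·in; bending f_b = M/S = 3.374 kip/in.
f_max = √(f_v² + f_b²) = √(0.5905² + 3.374²) = 3.425 kip/in.
φr_n = 0.75 × 0.6 × 70 × (0.707 × 0.3125) = 6.96 kip/in → adequate.

f_max ≈ 3.43 kip/in; adequate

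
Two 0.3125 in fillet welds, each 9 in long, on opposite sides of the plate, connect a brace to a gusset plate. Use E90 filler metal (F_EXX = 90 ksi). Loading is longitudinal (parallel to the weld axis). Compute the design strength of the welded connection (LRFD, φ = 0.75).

φR_n ≈ 161 kips

Effective throat t_e = 0.707 × 0.3125 = 0.2209 in.
Total length L = 18 in; A_we = 0.2209 × 18 = 3.977 in².
F_nw = 0.6 F_EXX = 0.6 × 90 = 54 ksi.
φR_n = 0.75 × 54 × 3.977 = 161.1 kips.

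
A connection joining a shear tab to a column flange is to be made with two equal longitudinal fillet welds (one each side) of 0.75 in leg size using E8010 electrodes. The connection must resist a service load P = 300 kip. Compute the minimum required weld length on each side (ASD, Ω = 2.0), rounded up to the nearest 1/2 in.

E80XX → F_EXX = 80 ksi.
Throat t_e = 0.707 × 0.75 = 0.5302 in.
r_n/Ω = (0.6 × 80 × 0.5302) / 2.0 = 12.73 kip/in.
L_req = P / (r_n/Ω) = 300 / 12.73 = 23.57 in total.
Per side: 23.57 / 2 = 11.79 in.
Round up → use L = 12 in on each side.

L = 12 in on each side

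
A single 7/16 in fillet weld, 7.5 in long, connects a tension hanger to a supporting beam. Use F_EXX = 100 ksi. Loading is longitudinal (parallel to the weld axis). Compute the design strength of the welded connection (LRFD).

Effective throat t_e = 0.707 × 0.4375 = 0.3093 in.
Total length L = 7.5 in; A_we = 0.3093 × 7.5 = 2.32 in².
F_nw = 0.6 F_EXX = 0.6 × 100 = 60 ksi.
φR_n = 0.75 × 60 × 2.32 = 104.4 kips.

φR_n ≈ 104 kips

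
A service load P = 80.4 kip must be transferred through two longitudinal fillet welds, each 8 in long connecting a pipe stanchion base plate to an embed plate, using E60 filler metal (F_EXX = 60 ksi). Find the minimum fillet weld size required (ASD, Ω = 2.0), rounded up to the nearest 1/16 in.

w = 7/16 in

Total weld length L = 16 in.
Required throat t_e = P × Ω / (0.6 F_EXX × L) = 80.4 × 2.0 / (0.6 × 60 × 16) = 0.2792 in.
Required leg w = t_e / 0.707 = 0.3949 in → use 7/16 in.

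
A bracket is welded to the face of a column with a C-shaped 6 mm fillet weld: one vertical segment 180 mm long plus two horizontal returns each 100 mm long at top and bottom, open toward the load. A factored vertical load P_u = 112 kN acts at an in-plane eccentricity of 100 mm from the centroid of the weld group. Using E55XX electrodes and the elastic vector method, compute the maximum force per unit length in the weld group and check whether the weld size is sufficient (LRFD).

E55XX → F_EXX = 550 MPa.
Total weld length L_w = 380 mm. Treat welds as unit-width lines.
Centroid: x̄ = 2×100×50 / 380 = 26.32 mm from the vertical weld.
Polar moment about centroid: J = I_x + I_y = [180³/12 + 2×100×90²] + [180×26.32² + 2(100³/12 + 100×23.68²)] = 2510000 mm³.
Direct shear f_v = P/L_w = 112×10³ / 380 = 294.7 N/mm (vertical).
Torsion M = P·e = 112×10³ × 100 = 11200000 N·mm.
Critical point at (x, y) = (73.68, 90) from centroid. f_tx = M·y/J = 401.7 N/mm; f_ty = M·x/J = 328.9 N/mm.
Resultant f_max = √[f_tx² + (f_v + f_ty)²] = √[401.7² + (294.7 + 328.9)²] = 741.8 N/mm.
Capacity per unit length: φr_n = 0.75 × 0.6 × 550 × (0.707 × 6) = 1050 N/mm.
741.8 ≤ 1050 → adequate.

f_max ≈ 742 N/mm; adequate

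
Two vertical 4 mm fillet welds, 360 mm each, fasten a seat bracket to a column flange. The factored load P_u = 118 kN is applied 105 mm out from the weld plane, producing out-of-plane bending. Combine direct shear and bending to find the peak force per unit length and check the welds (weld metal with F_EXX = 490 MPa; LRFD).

L_w = 2 × 360 = 720 mm; section modulus (unit throat) S = 2 × L²/6 = 43200 mm².
Direct shear f_v = P/L_w = 118×10³/720 = 163.9 N/mm.
Moment M = P × e = 118×10³ × 105 = 12390000 N·mm; bending f_b = M/S = 286.8 N/mm.
f_max = √(f_v² + f_b²) = √(163.9² + 286.8²) = 330.3 N/mm.
φr_n = 0.75 × 0.6 × 490 × (0.707 × 4) = 623.6 N/mm → adequate.

f_max ≈ 330 N/mm; adequate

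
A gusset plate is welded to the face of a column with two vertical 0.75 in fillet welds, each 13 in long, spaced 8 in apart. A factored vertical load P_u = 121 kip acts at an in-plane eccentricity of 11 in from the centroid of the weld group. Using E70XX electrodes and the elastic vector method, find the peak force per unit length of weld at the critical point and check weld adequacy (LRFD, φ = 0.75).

f_max ≈ 15.9 kip/in; adequate

E70XX → F_EXX = 70 ksi.
Total weld length L_w = 26 in. Treat welds as unit-width lines.
Polar moment about centroid: J = 2[d³/12 + d(b/2)²] = 2[13³/12 + 13×4²] = 782.2 in³.
Direct shear f_v = P/L_w = 121 / 26 = 4.654 kip/in (vertical).
Torsion M = P·e = 121 × 11 = 1331 kip·in.
Critical point at (x, y) = (4, 6.5) from centroid. f_tx = M·y/J = 11.06 kip/in; f_ty = M·x/J = 6.807 kip/in.
Resultant f_max = √[f_tx² + (f_v + f_ty)²] = √[11.06² + (4.654 + 6.807)²] = 15.93 kip/in.
Capacity per unit length: φr_n = 0.75 × 0.6 × 70 × (0.707 × 0.75) = 16.7 kip/in.
15.93 ≤ 16.7 → adequate.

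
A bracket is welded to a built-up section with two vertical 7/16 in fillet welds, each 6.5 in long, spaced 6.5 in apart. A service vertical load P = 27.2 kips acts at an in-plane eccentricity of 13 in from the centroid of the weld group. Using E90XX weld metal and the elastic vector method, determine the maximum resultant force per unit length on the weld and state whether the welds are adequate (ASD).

f_max ≈ 10.5 kip/in; NOT adequate

E90XX → F_EXX = 90 ksi.
Total weld length L_w = 13 in. Treat welds as unit-width lines.
Polar moment about centroid: J = 2[d³/12 + d(b/2)²] = 2[6.5³/12 + 6.5×3.25²] = 183.1 in³.
Direct shear f_v = P/L_w = 27.2 / 13 = 2.092 kip/in (vertical).
Torsion M = P·e = 27.2 × 13 = 353.6 kip·in.
Critical point at (x, y) = (3.25, 3.25) from centroid. f_tx = M·y/J = 6.277 kip/in; f_ty = M·x/J = 6.277 kip/in.
Resultant f_max = √[f_tx² + (f_v + f_ty)²] = √[6.277² + (2.092 + 6.277)²] = 10.46 kip/in.
Capacity per unit length: r_n/Ω = (1/2.0) × 0.6 × 90 × (0.707 × 0.4375) = 8.351 kip/in.
10.46 > 8.351 → NOT adequate.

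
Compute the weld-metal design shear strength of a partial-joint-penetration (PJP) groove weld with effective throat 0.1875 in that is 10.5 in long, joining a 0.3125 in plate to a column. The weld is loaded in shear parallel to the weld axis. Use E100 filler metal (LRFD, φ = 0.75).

φR_n ≈ 88.6 kip

E100XX → F_EXX = 100 ksi.
Effective throat (given) t_e = 0.1875 in.
A_we = 0.1875 × 10.5 = 1.969 in².
F_nw = 0.6 F_EXX = 60 ksi.
φR_n = 0.75 × 60 × 1.969 = 88.59 kip.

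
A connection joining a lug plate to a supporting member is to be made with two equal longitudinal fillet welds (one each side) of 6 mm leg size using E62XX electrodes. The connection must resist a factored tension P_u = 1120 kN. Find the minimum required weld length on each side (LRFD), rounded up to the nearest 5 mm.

L = 475 mm on each side

E62XX → F_EXX = 620 MPa.
Throat t_e = 0.707 × 6 = 4.242 mm.
φr_n = 0.75 × 0.6 × 620 × 4.242 × 10⁻³ = 1.184 kN/mm.
L_req = P_u / φr_n = 1120 / 1.184 = 946.3 mm total.
Per side: 946.3 / 2 = 473.2 mm.
Round up → use L = 475 mm on each side.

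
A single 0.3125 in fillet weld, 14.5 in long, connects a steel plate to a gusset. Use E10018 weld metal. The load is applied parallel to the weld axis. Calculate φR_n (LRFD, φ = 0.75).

E100XX → F_EXX = 100 ksi.
Effective throat t_e = 0.707 × 0.3125 = 0.2209 in.
Total length L = 14.5 in; A_we = 0.2209 × 14.5 = 3.204 in².
F_nw = 0.6 F_EXX = 0.6 × 100 = 60 ksi.
φR_n = 0.75 × 60 × 3.204 = 144.2 kip.

φR_n ≈ 144 kip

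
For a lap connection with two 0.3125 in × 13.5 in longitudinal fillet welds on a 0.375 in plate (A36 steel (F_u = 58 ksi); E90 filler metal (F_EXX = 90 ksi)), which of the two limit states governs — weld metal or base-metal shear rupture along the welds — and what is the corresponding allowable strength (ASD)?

t_e = 0.707 × 0.3125 = 0.2209 in; L = 27 in.
Weld metal: R_n/Ω = (1/2.0) × 0.6 × 90 × 0.2209 × 27 = 161.1 kip.
Base metal (shear rupture): R_n/Ω = (1/2.0) × 0.6 × 58 × 0.375 × 27 = 176.2 kip.
Governing: weld metal.

R_n/Ω ≈ 161 kip (weld metal governs)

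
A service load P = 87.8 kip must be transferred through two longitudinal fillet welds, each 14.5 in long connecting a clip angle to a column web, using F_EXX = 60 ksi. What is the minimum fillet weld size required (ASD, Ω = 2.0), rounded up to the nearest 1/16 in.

Total weld length L = 29 in.
Required throat t_e = P × Ω / (0.6 F_EXX × L) = 87.8 × 2.0 / (0.6 × 60 × 29) = 0.1682 in.
Required leg w = t_e / 0.707 = 0.2379 in → use 1/4 in.

w = 1/4 in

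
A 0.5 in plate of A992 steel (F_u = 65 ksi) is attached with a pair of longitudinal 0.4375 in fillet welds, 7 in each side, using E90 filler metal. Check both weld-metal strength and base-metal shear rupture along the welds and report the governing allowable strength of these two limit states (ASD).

R_n/Ω ≈ 117 kips (weld metal governs)

E90XX → F_EXX = 90 ksi.
t_e = 0.707 × 0.4375 = 0.3093 in; L = 14 in.
Weld metal: R_n/Ω = (1/2.0) × 0.6 × 90 × 0.3093 × 14 = 116.9 kips.
Base metal (shear rupture): R_n/Ω = (1/2.0) × 0.6 × 65 × 0.5 × 14 = 136.5 kips.
Governing: weld metal.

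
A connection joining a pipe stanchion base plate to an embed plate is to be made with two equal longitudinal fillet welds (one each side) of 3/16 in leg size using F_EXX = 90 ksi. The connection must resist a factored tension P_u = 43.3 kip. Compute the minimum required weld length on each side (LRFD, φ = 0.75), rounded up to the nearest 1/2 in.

L = 4.5 in on each side

Throat t_e = 0.707 × 0.1875 = 0.1326 in.
φr_n = 0.75 × 0.6 × 90 × 0.1326 = 5.369 kip/in.
L_req = P_u / φr_n = 43.3 / 5.369 = 8.065 in total.
Per side: 8.065 / 2 = 4.033 in.
Round up → use L = 4.5 in on each side.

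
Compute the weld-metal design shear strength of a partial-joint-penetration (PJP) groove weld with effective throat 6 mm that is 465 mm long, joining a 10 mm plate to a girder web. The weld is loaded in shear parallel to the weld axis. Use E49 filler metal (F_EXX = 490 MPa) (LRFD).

Effective throat (given) t_e = 6 mm.
A_we = 6 × 465 = 2790 mm².
F_nw = 0.6 F_EXX = 294 MPa.
φR_n = 0.75 × 294 × 2790 × 10⁻³ = 615.2 kN.

φR_n ≈ 615 kN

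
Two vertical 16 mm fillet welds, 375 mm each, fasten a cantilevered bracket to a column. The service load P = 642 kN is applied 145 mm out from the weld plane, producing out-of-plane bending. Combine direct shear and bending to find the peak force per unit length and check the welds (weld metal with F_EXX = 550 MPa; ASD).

L_w = 2 × 375 = 750 mm; section modulus (unit throat) S = 2 × L²/6 = 46880 mm².
Direct shear f_v = P/L_w = 642×10³/750 = 856 N/mm.
Moment M = P × e = 642×10³ × 145 = 93090000 N·mm; bending f_b = M/S = 1986 N/mm.
f_max = √(f_v² + f_b²) = √(856² + 1986²) = 2163 N/mm.
r_n/Ω = (1/2.0) × 0.6 × 550 × (0.707 × 16) = 1866 N/mm → NOT adequate.

f_max ≈ 2160 N/mm; NOT adequate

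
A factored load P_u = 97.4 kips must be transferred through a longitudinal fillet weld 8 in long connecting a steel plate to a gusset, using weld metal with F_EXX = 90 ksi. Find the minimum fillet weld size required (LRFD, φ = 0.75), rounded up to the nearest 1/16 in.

Total weld length L = 8 in.
Required throat t_e = P_u / (φ × 0.6 F_EXX × L) = 97.4 / (0.75 × 0.6 × 90 × 8) = 0.3006 in.
Required leg w = t_e / 0.707 = 0.4252 in → use 7/16 in.

w = 7/16 in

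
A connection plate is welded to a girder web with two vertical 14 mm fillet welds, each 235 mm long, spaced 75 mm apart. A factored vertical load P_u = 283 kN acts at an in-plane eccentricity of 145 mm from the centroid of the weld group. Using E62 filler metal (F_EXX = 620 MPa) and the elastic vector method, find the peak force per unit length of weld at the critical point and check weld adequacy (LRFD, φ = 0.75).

f_max ≈ 2060 N/mm; adequate

Total weld length L_w = 470 mm. Treat welds as unit-width lines.
Polar moment about centroid: J = 2[d³/12 + d(b/2)²] = 2[235³/12 + 235×37.5²] = 2824000 mm³.
Direct shear f_v = P/L_w = 283×10³ / 470 = 602.1 N/mm (vertical).
Torsion M = P·e = 283×10³ × 145 = 41035000 N·mm.
Critical point at (x, y) = (37.5, 117.5) from centroid. f_tx = M·y/J = 1707 N/mm; f_ty = M·x/J = 544.9 N/mm.
Resultant f_max = √[f_tx² + (f_v + f_ty)²] = √[1707² + (602.1 + 544.9)²] = 2057 N/mm.
Capacity per unit length: φr_n = 0.75 × 0.6 × 620 × (0.707 × 14) = 2762 N/mm.
2057 ≤ 2762 → adequate.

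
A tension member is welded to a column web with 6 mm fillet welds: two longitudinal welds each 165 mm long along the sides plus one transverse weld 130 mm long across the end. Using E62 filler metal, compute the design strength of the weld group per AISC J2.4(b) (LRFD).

φR_n ≈ 563 kN

E62XX → F_EXX = 620 MPa.
t_e = 0.707 × 6 = 4.242 mm.
R_nwl = 0.6 × 620 × 4.242 × 330 × 10⁻³ = 520.7 kN (longitudinal, 2 welds).
R_nwt = 0.6 × 620 × 4.242 × 130 × 10⁻³ = 205.1 kN (transverse, base value).
(i) R_nwl + R_nwt = 725.9 kN; (ii) 0.85 R_nwl + 1.5 R_nwt = 750.4 kN.
R_n = max = 750.4 kN [governs: (ii)]; φR_n = 562.8 kN.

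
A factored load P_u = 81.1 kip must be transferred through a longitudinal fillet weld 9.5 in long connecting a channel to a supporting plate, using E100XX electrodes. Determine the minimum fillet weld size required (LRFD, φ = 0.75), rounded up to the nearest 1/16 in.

E100XX → F_EXX = 100 ksi.
Total weld length L = 9.5 in.
Required throat t_e = P_u / (φ × 0.6 F_EXX × L) = 81.1 / (0.75 × 0.6 × 100 × 9.5) = 0.1897 in.
Required leg w = t_e / 0.707 = 0.2683 in → use 5/16 in.

w = 5/16 in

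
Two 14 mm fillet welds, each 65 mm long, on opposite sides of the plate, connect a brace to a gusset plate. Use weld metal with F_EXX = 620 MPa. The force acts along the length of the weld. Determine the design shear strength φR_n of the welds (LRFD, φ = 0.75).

Effective throat t_e = 0.707 × 14 = 9.898 mm.
Total length L = 130 mm; A_we = 9.898 × 130 = 1287 mm².
F_nw = 0.6 F_EXX = 0.6 × 620 = 372 MPa.
φR_n = 0.75 × 372 × 1287 × 10⁻³ = 359 kN.

φR_n ≈ 359 kN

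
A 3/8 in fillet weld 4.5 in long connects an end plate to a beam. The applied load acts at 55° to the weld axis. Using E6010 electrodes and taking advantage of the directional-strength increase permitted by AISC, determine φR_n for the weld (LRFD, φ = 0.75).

φR_n ≈ 44.2 kips

E60XX → F_EXX = 60 ksi.
t_e = 0.707 × 0.375 = 0.2651 in; A_we = 0.2651 × 4.5 = 1.193 in².
Directional factor: 1.0 + 0.5 sin^1.5(55°) = 1.371.
F_nw = 0.6 × 60 × 1.371 = 49.35 ksi.
φR_n = 0.75 × 49.35 × 1.193 = 44.15 kips.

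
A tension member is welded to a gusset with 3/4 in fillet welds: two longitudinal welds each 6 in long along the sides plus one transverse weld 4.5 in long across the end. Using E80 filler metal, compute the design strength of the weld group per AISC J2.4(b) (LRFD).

E80XX → F_EXX = 80 ksi.
t_e = 0.707 × 0.75 = 0.5302 in.
R_nwl = 0.6 × 80 × 0.5302 × 12 = 305.4 kip (longitudinal, 2 welds).
R_nwt = 0.6 × 80 × 0.5302 × 4.5 = 114.5 kip (transverse, base value).
(i) R_nwl + R_nwt = 420 kip; (ii) 0.85 R_nwl + 1.5 R_nwt = 431.4 kip.
R_n = max = 431.4 kip [governs: (ii)]; φR_n = 323.6 kip.

φR_n ≈ 324 kip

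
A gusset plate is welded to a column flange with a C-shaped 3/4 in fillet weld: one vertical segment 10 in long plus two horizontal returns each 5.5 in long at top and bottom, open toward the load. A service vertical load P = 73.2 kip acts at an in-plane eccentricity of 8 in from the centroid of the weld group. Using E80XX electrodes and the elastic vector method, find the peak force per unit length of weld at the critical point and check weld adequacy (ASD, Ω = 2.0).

E80XX → F_EXX = 80 ksi.
Total weld length L_w = 21 in. Treat welds as unit-width lines.
Centroid: x̄ = 2×5.5×2.75 / 21 = 1.44 in from the vertical weld.
Polar moment about centroid: J = I_x + I_y = [10³/12 + 2×5.5×5²] + [10×1.44² + 2(5.5³/12 + 5.5×1.31²)] = 425.7 in³.
Direct shear f_v = P/L_w = 73.2 / 21 = 3.486 kip/in (vertical).
Torsion M = P·e = 73.2 × 8 = 585.6 kip·in.
Critical point at (x, y) = (4.06, 5) from centroid. f_tx = M·y/J = 6.878 kip/in; f_ty = M·x/J = 5.585 kip/in.
Resultant f_max = √[f_tx² + (f_v + f_ty)²] = √[6.878² + (3.486 + 5.585)²] = 11.38 kip/in.
Capacity per unit length: r_n/Ω = (1/2.0) × 0.6 × 80 × (0.707 × 0.75) = 12.73 kip/in.
11.38 ≤ 12.73 → adequate.

f_max ≈ 11.4 kip/in; adequate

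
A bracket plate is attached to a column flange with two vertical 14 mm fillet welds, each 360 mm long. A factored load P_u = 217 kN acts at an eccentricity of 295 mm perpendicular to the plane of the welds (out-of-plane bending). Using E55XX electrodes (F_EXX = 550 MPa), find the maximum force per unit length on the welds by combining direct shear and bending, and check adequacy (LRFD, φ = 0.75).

f_max ≈ 1510 N/mm; adequate

L_w = 2 × 360 = 720 mm; section modulus (unit throat) S = 2 × L²/6 = 43200 mm².
Direct shear f_v = P/L_w = 217×10³/720 = 301.4 N/mm.
Moment M = P × e = 217×10³ × 295 = 64015000 N·mm; bending f_b = M/S = 1482 N/mm.
f_max = √(f_v² + f_b²) = √(301.4² + 1482²) = 1512 N/mm.
φr_n = 0.75 × 0.6 × 550 × (0.707 × 14) = 2450 N/mm → adequate.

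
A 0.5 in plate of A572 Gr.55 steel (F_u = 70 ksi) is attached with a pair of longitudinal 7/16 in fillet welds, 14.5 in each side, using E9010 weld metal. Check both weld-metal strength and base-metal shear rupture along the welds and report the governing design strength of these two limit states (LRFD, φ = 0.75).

E90XX → F_EXX = 90 ksi.
t_e = 0.707 × 0.4375 = 0.3093 in; L = 29 in.
Weld metal: φR_n = 0.75 × 0.6 × 90 × 0.3093 × 29 = 363.3 kip.
Base metal (shear rupture): φR_n = 0.75 × 0.6 × 70 × 0.5 × 29 = 456.8 kip.
Governing: weld metal.

φR_n ≈ 363 kip (weld metal governs)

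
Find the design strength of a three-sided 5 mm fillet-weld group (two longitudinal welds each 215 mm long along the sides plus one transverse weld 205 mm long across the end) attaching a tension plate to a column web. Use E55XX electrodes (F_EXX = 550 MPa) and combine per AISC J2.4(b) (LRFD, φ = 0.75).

t_e = 0.707 × 5 = 3.535 mm.
R_nwl = 0.6 × 550 × 3.535 × 430 × 10⁻³ = 501.6 kN (longitudinal, 2 welds).
R_nwt = 0.6 × 550 × 3.535 × 205 × 10⁻³ = 239.1 kN (transverse, base value).
(i) R_nwl + R_nwt = 740.8 kN; (ii) 0.85 R_nwl + 1.5 R_nwt = 785.1 kN.
R_n = max = 785.1 kN [governs: (ii)]; φR_n = 588.8 kN.

φR_n ≈ 589 kN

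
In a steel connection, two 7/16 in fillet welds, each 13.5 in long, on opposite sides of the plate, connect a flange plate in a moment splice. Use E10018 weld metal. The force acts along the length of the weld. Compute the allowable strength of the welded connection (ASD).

E100XX → F_EXX = 100 ksi.
Effective throat t_e = 0.707 × 0.4375 = 0.3093 in.
Total length L = 27 in; A_we = 0.3093 × 27 = 8.351 in².
F_nw = 0.6 F_EXX = 0.6 × 100 = 60 ksi.
R_n = 60 × 8.351 = 501.1 kips; R_n/Ω = 501.1/2.0 = 250.5 kips.

R_n/Ω ≈ 251 kips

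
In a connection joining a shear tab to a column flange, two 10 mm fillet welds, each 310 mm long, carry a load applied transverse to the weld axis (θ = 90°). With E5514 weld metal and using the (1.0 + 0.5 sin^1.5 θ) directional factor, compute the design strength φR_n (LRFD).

E55XX → F_EXX = 550 MPa.
t_e = 0.707 × 10 = 7.07 mm; A_we = 7.07 × 620 = 4383 mm².
Directional factor: 1.0 + 0.5 sin^1.5(90°) = 1.5.
F_nw = 0.6 × 550 × 1.5 = 495 MPa.
φR_n = 0.75 × 495 × 4383 × 10⁻³ = 1627 kN.

φR_n ≈ 1630 kN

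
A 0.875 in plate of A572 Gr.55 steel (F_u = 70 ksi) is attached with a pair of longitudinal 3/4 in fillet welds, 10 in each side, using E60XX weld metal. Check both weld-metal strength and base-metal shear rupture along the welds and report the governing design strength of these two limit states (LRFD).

φR_n ≈ 286 kip (weld metal governs)

E60XX → F_EXX = 60 ksi.
t_e = 0.707 × 0.75 = 0.5302 in; L = 20 in.
Weld metal: φR_n = 0.75 × 0.6 × 60 × 0.5302 × 20 = 286.3 kip.
Base metal (shear rupture): φR_n = 0.75 × 0.6 × 70 × 0.875 × 20 = 551.2 kip.
Governing: weld metal.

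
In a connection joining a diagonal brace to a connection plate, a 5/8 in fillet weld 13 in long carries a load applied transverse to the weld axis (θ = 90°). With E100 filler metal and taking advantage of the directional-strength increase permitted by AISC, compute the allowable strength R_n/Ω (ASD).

R_n/Ω ≈ 258 kips

E100XX → F_EXX = 100 ksi.
t_e = 0.707 × 0.625 = 0.4419 in; A_we = 0.4419 × 13 = 5.744 in².
Directional factor: 1.0 + 0.5 sin^1.5(90°) = 1.5.
F_nw = 0.6 × 100 × 1.5 = 90 ksi.
R_n/Ω = (90 × 5.744) / 2.0 = 258.5 kips.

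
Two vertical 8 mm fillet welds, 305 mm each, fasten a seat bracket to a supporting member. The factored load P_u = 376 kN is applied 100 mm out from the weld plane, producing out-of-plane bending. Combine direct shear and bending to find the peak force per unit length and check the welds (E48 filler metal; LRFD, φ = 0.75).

f_max ≈ 1360 N/mm; NOT adequate

E48XX → F_EXX = 480 MPa.
L_w = 2 × 305 = 610 mm; section modulus (unit throat) S = 2 × L²/6 = 31010 mm².
Direct shear f_v = P/L_w = 376×10³/610 = 616.4 N/mm.
Moment M = P × e = 376×10³ × 100 = 37600000 N·mm; bending f_b = M/S = 1213 N/mm.
f_max = √(f_v² + f_b²) = √(616.4² + 1213²) = 1360 N/mm.
φr_n = 0.75 × 0.6 × 480 × (0.707 × 8) = 1222 N/mm → NOT adequate.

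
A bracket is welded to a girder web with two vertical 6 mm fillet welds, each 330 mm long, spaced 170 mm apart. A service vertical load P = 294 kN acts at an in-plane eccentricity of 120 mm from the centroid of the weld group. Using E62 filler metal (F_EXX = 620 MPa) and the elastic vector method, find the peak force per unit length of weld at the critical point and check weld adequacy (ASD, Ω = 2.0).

Total weld length L_w = 660 mm. Treat welds as unit-width lines.
Polar moment about centroid: J = 2[d³/12 + d(b/2)²] = 2[330³/12 + 330×85²] = 10760000 mm³.
Direct shear f_v = P/L_w = 294×10³ / 660 = 445.5 N/mm (vertical).
Torsion M = P·e = 294×10³ × 120 = 35280000 N·mm.
Critical point at (x, y) = (85, 165) from centroid. f_tx = M·y/J = 541.1 N/mm; f_ty = M·x/J = 278.8 N/mm.
Resultant f_max = √[f_tx² + (f_v + f_ty)²] = √[541.1² + (445.5 + 278.8)²] = 904 N/mm.
Capacity per unit length: r_n/Ω = (1/2.0) × 0.6 × 620 × (0.707 × 6) = 789 N/mm.
904 > 789 → NOT adequate.

f_max ≈ 904 N/mm; NOT adequate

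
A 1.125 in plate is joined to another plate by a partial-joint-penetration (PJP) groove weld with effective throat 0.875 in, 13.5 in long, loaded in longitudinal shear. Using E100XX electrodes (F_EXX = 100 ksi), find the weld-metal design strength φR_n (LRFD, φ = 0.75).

Effective throat (given) t_e = 0.875 in.
A_we = 0.875 × 13.5 = 11.81 in².
F_nw = 0.6 F_EXX = 60 ksi.
φR_n = 0.75 × 60 × 11.81 = 531.6 kips.

φR_n ≈ 532 kips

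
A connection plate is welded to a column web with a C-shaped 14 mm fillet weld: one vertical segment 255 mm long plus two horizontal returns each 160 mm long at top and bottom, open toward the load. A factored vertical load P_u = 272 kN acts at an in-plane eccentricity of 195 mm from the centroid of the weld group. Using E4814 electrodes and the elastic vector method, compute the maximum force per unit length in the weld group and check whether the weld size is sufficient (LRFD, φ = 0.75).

E48XX → F_EXX = 480 MPa.
Total weld length L_w = 575 mm. Treat welds as unit-width lines.
Centroid: x̄ = 2×160×80 / 575 = 44.52 mm from the vertical weld.
Polar moment about centroid: J = I_x + I_y = [255³/12 + 2×160×127.5²] + [255×44.52² + 2(160³/12 + 160×35.48²)] = 8175000 mm³.
Direct shear f_v = P/L_w = 272×10³ / 575 = 473 N/mm (vertical).
Torsion M = P·e = 272×10³ × 195 = 53040000 N·mm.
Critical point at (x, y) = (115.5, 127.5) from centroid. f_tx = M·y/J = 827.3 N/mm; f_ty = M·x/J = 749.3 N/mm.
Resultant f_max = √[f_tx² + (f_v + f_ty)²] = √[827.3² + (473 + 749.3)²] = 1476 N/mm.
Capacity per unit length: φr_n = 0.75 × 0.6 × 480 × (0.707 × 14) = 2138 N/mm.
1476 ≤ 2138 → adequate.

f_max ≈ 1480 N/mm; adequate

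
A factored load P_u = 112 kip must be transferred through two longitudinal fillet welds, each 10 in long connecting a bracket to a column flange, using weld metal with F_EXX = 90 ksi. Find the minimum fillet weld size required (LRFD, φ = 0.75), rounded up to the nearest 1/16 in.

w = 1/4 in

Total weld length L = 20 in.
Required throat t_e = P_u / (φ × 0.6 F_EXX × L) = 112 / (0.75 × 0.6 × 90 × 20) = 0.1383 in.
Required leg w = t_e / 0.707 = 0.1956 in → use 1/4 in.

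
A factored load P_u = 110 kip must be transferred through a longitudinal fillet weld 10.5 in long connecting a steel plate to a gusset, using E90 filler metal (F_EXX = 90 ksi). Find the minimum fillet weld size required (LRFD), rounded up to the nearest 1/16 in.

w = 3/8 in

Total weld length L = 10.5 in.
Required throat t_e = P_u / (φ × 0.6 F_EXX × L) = 110 / (0.75 × 0.6 × 90 × 10.5) = 0.2587 in.
Required leg w = t_e / 0.707 = 0.3659 in → use 3/8 in.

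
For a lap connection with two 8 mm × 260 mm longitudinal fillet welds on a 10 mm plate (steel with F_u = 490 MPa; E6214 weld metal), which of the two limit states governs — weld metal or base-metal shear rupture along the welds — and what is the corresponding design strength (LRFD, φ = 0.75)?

φR_n ≈ 821 kN (weld metal governs)

E62XX → F_EXX = 620 MPa.
t_e = 0.707 × 8 = 5.656 mm; L = 520 mm.
Weld metal: φR_n = 0.75 × 0.6 × 620 × 5.656 × 520 × 10⁻³ = 820.6 kN.
Base metal (shear rupture): φR_n = 0.75 × 0.6 × 490 × 10 × 520 × 10⁻³ = 1147 kN.
Governing: weld metal.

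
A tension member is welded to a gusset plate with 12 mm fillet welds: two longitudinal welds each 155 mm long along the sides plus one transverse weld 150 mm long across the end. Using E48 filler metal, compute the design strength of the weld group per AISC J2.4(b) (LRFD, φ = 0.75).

φR_n ≈ 895 kN

E48XX → F_EXX = 480 MPa.
t_e = 0.707 × 12 = 8.484 mm.
R_nwl = 0.6 × 480 × 8.484 × 310 × 10⁻³ = 757.5 kN (longitudinal, 2 welds).
R_nwt = 0.6 × 480 × 8.484 × 150 × 10⁻³ = 366.5 kN (transverse, base value).
(i) R_nwl + R_nwt = 1124 kN; (ii) 0.85 R_nwl + 1.5 R_nwt = 1194 kN.
R_n = max = 1194 kN [governs: (ii)]; φR_n = 895.2 kN.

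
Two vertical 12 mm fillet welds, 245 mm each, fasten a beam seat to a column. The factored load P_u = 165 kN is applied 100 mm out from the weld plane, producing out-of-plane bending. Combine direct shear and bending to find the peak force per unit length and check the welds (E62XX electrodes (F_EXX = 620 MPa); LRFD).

f_max ≈ 891 N/mm; adequate

L_w = 2 × 245 = 490 mm; section modulus (unit throat) S = 2 × L²/6 = 20010 mm².
Direct shear f_v = P/L_w = 165×10³/490 = 336.7 N/mm.
Moment M = P × e = 165×10³ × 100 = 16500000 N·mm; bending f_b = M/S = 824.7 N/mm.
f_max = √(f_v² + f_b²) = √(336.7² + 824.7²) = 890.8 N/mm.
φr_n = 0.75 × 0.6 × 620 × (0.707 × 12) = 2367 N/mm → adequate.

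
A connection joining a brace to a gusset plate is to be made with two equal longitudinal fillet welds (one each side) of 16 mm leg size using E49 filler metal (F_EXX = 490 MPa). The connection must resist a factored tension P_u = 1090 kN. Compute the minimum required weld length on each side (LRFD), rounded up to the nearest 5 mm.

Throat t_e = 0.707 × 16 = 11.31 mm.
φr_n = 0.75 × 0.6 × 490 × 11.31 × 10⁻³ = 2.494 kN/mm.
L_req = P_u / φr_n = 1090 / 2.494 = 437 mm total.
Per side: 437 / 2 = 218.5 mm.
Round up → use L = 220 mm on each side.

L = 220 mm on each side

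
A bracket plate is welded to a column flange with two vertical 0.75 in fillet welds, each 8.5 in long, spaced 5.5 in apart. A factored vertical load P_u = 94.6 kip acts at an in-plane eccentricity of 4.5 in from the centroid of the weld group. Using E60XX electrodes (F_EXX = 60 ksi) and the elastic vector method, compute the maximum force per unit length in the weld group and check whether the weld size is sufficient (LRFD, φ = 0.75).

Total weld length L_w = 17 in. Treat welds as unit-width lines.
Polar moment about centroid: J = 2[d³/12 + d(b/2)²] = 2[8.5³/12 + 8.5×2.75²] = 230.9 in³.
Direct shear f_v = P/L_w = 94.6 / 17 = 5.565 kip/in (vertical).
Torsion M = P·e = 94.6 × 4.5 = 425.7 kip·in.
Critical point at (x, y) = (2.75, 4.25) from centroid. f_tx = M·y/J = 7.835 kip/in; f_ty = M·x/J = 5.07 kip/in.
Resultant f_max = √[f_tx² + (f_v + f_ty)²] = √[7.835² + (5.565 + 5.07)²] = 13.21 kip/in.
Capacity per unit length: φr_n = 0.75 × 0.6 × 60 × (0.707 × 0.75) = 14.32 kip/in.
13.21 ≤ 14.32 → adequate.

f_max ≈ 13.2 kip/in; adequate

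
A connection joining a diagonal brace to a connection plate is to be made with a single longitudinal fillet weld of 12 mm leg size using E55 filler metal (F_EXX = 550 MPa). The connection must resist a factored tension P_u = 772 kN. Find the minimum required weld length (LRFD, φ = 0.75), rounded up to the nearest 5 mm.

Throat t_e = 0.707 × 12 = 8.484 mm.
φr_n = 0.75 × 0.6 × 550 × 8.484 × 10⁻³ = 2.1 kN/mm.
L_req = P_u / φr_n = 772 / 2.1 = 367.7 mm total.
Round up → use L = 370 mm.

L = 370 mm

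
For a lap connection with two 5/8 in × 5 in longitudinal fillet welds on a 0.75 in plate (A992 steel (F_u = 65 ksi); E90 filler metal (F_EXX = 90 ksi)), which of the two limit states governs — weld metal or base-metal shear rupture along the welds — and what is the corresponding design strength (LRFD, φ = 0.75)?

φR_n ≈ 179 kips (weld metal governs)

t_e = 0.707 × 0.625 = 0.4419 in; L = 10 in.
Weld metal: φR_n = 0.75 × 0.6 × 90 × 0.4419 × 10 = 179 kips.
Base metal (shear rupture): φR_n = 0.75 × 0.6 × 65 × 0.75 × 10 = 219.4 kips.
Governing: weld metal.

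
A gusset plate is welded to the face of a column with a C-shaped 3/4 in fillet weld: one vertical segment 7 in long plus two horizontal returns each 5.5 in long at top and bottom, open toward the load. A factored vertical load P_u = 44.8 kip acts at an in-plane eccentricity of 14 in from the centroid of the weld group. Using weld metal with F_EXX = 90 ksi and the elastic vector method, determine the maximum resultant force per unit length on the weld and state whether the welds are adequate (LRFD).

f_max ≈ 16.5 kip/in; adequate

Total weld length L_w = 18 in. Treat welds as unit-width lines.
Centroid: x̄ = 2×5.5×2.75 / 18 = 1.681 in from the vertical weld.
Polar moment about centroid: J = I_x + I_y = [7³/12 + 2×5.5×3.5²] + [7×1.681² + 2(5.5³/12 + 5.5×1.069²)] = 223.4 in³.
Direct shear f_v = P/L_w = 44.8 / 18 = 2.489 kip/in (vertical).
Torsion M = P·e = 44.8 × 14 = 627.2 kip·in.
Critical point at (x, y) = (3.819, 3.5) from centroid. f_tx = M·y/J = 9.826 kip/in; f_ty = M·x/J = 10.72 kip/in.
Resultant f_max = √[f_tx² + (f_v + f_ty)²] = √[9.826² + (2.489 + 10.72)²] = 16.46 kip/in.
Capacity per unit length: φr_n = 0.75 × 0.6 × 90 × (0.707 × 0.75) = 21.48 kip/in.
16.46 ≤ 21.48 → adequate.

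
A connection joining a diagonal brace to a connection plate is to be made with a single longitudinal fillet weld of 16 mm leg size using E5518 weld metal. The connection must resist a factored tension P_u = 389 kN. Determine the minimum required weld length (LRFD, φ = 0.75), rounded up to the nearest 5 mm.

L = 140 mm

E55XX → F_EXX = 550 MPa.
Throat t_e = 0.707 × 16 = 11.31 mm.
φr_n = 0.75 × 0.6 × 550 × 11.31 × 10⁻³ = 2.8 kN/mm.
L_req = P_u / φr_n = 389 / 2.8 = 138.9 mm total.
Round up → use L = 140 mm.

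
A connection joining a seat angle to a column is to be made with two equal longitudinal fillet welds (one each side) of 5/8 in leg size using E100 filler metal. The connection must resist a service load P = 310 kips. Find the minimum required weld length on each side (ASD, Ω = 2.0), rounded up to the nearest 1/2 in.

L = 12 in on each side

E100XX → F_EXX = 100 ksi.
Throat t_e = 0.707 × 0.625 = 0.4419 in.
r_n/Ω = (0.6 × 100 × 0.4419) / 2.0 = 13.26 kip/in.
L_req = P / (r_n/Ω) = 310 / 13.26 = 23.39 in total.
Per side: 23.39 / 2 = 11.69 in.
Round up → use L = 12 in on each side.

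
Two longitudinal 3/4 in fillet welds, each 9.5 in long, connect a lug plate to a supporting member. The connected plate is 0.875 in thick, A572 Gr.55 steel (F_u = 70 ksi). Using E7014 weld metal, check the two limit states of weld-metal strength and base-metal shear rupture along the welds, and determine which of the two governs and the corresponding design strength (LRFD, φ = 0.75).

E70XX → F_EXX = 70 ksi.
t_e = 0.707 × 0.75 = 0.5302 in; L = 19 in.
Weld metal: φR_n = 0.75 × 0.6 × 70 × 0.5302 × 19 = 317.4 kips.
Base metal (shear rupture): φR_n = 0.75 × 0.6 × 70 × 0.875 × 19 = 523.7 kips.
Governing: weld metal.

φR_n ≈ 317 kips (weld metal governs)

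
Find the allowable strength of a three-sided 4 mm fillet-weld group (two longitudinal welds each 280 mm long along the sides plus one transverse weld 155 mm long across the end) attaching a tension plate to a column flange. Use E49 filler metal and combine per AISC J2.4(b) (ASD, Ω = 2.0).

R_n/Ω ≈ 297 kN

E49XX → F_EXX = 490 MPa.
t_e = 0.707 × 4 = 2.828 mm.
R_nwl = 0.6 × 490 × 2.828 × 560 × 10⁻³ = 465.6 kN (longitudinal, 2 welds).
R_nwt = 0.6 × 490 × 2.828 × 155 × 10⁻³ = 128.9 kN (transverse, base value).
(i) R_nwl + R_nwt = 594.5 kN; (ii) 0.85 R_nwl + 1.5 R_nwt = 589.1 kN.
R_n = max = 594.5 kN [governs: (i)]; R_n/Ω = 297.2 kN.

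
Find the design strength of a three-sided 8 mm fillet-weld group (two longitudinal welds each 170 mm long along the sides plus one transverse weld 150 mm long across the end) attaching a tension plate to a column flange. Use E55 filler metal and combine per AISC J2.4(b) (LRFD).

φR_n ≈ 720 kN

E55XX → F_EXX = 550 MPa.
t_e = 0.707 × 8 = 5.656 mm.
R_nwl = 0.6 × 550 × 5.656 × 340 × 10⁻³ = 634.6 kN (longitudinal, 2 welds).
R_nwt = 0.6 × 550 × 5.656 × 150 × 10⁻³ = 280 kN (transverse, base value).
(i) R_nwl + R_nwt = 914.6 kN; (ii) 0.85 R_nwl + 1.5 R_nwt = 959.4 kN.
R_n = max = 959.4 kN [governs: (ii)]; φR_n = 719.5 kN.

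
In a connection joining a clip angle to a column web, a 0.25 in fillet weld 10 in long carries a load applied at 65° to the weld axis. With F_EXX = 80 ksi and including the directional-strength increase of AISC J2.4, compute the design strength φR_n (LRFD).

t_e = 0.707 × 0.25 = 0.1767 in; A_we = 0.1767 × 10 = 1.767 in².
Directional factor: 1.0 + 0.5 sin^1.5(65°) = 1.431.
F_nw = 0.6 × 80 × 1.431 = 68.71 ksi.
φR_n = 0.75 × 68.71 × 1.767 = 91.08 kips.

φR_n ≈ 91.1 kips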